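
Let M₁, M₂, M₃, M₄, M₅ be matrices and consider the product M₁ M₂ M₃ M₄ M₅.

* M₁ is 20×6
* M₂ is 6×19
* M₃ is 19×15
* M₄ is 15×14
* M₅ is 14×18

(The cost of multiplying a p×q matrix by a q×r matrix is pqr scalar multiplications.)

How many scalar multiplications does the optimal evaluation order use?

Adjacent pairs: M₁M₂ = 20·6·19 = 2280; M₂M₃ = 6·19·15 = 1710; M₃M₄ = 19·15·14 = 3990; M₄M₅ = 15·14·18 = 3780.
Length 3: M₁..M₃: k=1: 0+1710+20·6·15=3510; k=2: 2280+0+20·19·15=7980 → min 3510 | M₂..M₄: k=2: 0+3990+6·19·14=5586; k=3: 1710+0+6·15·14=2970 → min 2970 | M₃..M₅: k=3: 0+3780+19·15·18=8910; k=4: 3990+0+19·14·18=8778 → min 8778.
Length 4: M₁..M₄: k=1: 0+2970+20·6·14=4650; k=2: 2280+3990+20·19·14=11590; k=3: 3510+0+20·15·14=7710 → min 4650 | M₂..M₅: k=2: 0+8778+6·19·18=10830; k=3: 1710+3780+6·15·18=7110; k=4: 2970+0+6·14·18=4482 → min 4482.
Length 5: M₁..M₅: k=1: 0+4482+20·6·18=6642; k=2: 2280+8778+20·19·18=17898; k=3: 3510+3780+20·15·18=12690; k=4: 4650+0+20·14·18=9690 → min 6642.
Optimal order: (M₁ (((M₂ M₃) M₄) M₅)) with cost 6642.

6642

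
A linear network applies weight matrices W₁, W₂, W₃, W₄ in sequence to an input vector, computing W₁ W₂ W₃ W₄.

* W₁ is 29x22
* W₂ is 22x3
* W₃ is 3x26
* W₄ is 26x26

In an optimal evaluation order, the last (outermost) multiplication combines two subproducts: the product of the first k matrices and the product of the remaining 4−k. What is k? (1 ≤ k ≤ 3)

Adjacent pairs: W₁W₂ = 29·22·3 = 1914; W₂W₃ = 22·3·26 = 1716; W₃W₄ = 3·26·26 = 2028.
Length 3: W₁..W₃: k=1: 0+1716+29·22·26=18304; k=2: 1914+0+29·3·26=4176 → min 4176 | W₂..W₄: k=2: 0+2028+22·3·26=3744; k=3: 1716+0+22·26·26=16588 → min 3744.
Top-level splits: k=1: (W₁..W₁)·(W₂..W₄) → 0+3744+29·22·26 = 20332; k=2: (W₁..W₂)·(W₃..W₄) → 1914+2028+29·3·26 = 6204; k=3: (W₁..W₃)·(W₄..W₄) → 4176+0+29·26·26 = 23780.
Best split is after W₂, i.e. k = 2.

2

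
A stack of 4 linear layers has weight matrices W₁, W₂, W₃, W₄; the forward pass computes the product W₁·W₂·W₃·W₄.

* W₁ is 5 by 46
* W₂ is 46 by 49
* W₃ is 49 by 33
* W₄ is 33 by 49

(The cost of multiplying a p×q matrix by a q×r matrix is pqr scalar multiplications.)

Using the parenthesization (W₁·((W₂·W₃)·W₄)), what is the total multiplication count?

160034

(W₂·W₃): 46×49 by 49×33 → 46×33, cost 46·49·33 = 74382
((W₂·W₃)·W₄): 46×33 by 33×49 → 46×49, cost 46·33·49 = 74382; cumulative 148764
(W₁·((W₂·W₃)·W₄)): 5×46 by 46×49 → 5×49, cost 5·46·49 = 11270; cumulative 160034
Total: 160034 scalar multiplications.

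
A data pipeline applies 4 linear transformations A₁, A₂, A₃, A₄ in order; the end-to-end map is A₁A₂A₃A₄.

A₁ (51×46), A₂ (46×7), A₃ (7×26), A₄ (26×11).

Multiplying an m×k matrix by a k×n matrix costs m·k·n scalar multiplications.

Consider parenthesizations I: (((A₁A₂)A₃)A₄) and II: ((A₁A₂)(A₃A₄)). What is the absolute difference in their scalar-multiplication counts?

Order I = (((A₁A₂)A₃)A₄): (A₁A₂): 51×46 by 46×7 → 51×7, cost 51·46·7 = 16422; ((A₁A₂)A₃): 51×7 by 7×26 → 51×26, cost 51·7·26 = 9282; cumulative 25704; (((A₁A₂)A₃)A₄): 51×26 by 26×11 → 51×11, cost 51·26·11 = 14586; cumulative 40290. Total 40290.
Order II = ((A₁A₂)(A₃A₄)): (A₁A₂): 51×46 by 46×7 → 51×7, cost 51·46·7 = 16422; (A₃A₄): 7×26 by 26×11 → 7×11, cost 7·26·11 = 2002; ((A₁A₂)(A₃A₄)): 51×7 by 7×11 → 51×11, cost 51·7·11 = 3927; cumulative 22351. Total 22351.
Difference: |40290 − 22351| = 17939.

17939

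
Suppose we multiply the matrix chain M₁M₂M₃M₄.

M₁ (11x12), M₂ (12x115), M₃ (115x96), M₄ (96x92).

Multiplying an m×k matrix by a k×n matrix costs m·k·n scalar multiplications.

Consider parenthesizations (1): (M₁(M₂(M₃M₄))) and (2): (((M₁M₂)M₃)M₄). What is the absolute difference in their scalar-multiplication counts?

921012

Order (1) = (M₁(M₂(M₃M₄))): (M₃M₄): 115×96 by 96×92 → 115×92, cost 115·96·92 = 1015680; (M₂(M₃M₄)): 12×115 by 115×92 → 12×92, cost 12·115·92 = 126960; cumulative 1142640; (M₁(M₂(M₃M₄))): 11×12 by 12×92 → 11×92, cost 11·12·92 = 12144; cumulative 1154784. Total 1154784.
Order (2) = (((M₁M₂)M₃)M₄): (M₁M₂): 11×12 by 12×115 → 11×115, cost 11·12·115 = 15180; ((M₁M₂)M₃): 11×115 by 115×96 → 11×96, cost 11·115·96 = 121440; cumulative 136620; (((M₁M₂)M₃)M₄): 11×96 by 96×92 → 11×92, cost 11·96·92 = 97152; cumulative 233772. Total 233772.
Difference: |1154784 − 233772| = 921012.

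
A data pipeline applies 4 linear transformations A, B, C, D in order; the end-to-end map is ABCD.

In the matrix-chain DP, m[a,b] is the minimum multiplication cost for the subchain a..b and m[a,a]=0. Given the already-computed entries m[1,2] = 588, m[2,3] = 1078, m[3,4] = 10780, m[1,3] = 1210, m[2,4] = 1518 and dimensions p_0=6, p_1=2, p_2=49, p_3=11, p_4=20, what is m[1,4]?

1758

m[1,4] = min over k∈[1,3] of m[1,k]+m[k+1,4]+p_{0}·p_k·p_{4}.
k=1: 0 + 1518 + 6·2·20 = 1758; k=2: 588 + 10780 + 6·49·20 = 17248; k=3: 1210 + 0 + 6·11·20 = 2530.
Minimum: 1758 at k=1.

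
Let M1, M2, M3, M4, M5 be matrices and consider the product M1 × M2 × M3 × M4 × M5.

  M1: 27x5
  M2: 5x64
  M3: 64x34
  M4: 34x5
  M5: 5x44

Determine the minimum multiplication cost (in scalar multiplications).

Adjacent pairs: M1M2 = 27·5·64 = 8640; M2M3 = 5·64·34 = 10880; M3M4 = 64·34·5 = 10880; M4M5 = 34·5·44 = 7480.
Length 3: M1..M3: k=1: 0+10880+27·5·34=15470; k=2: 8640+0+27·64·34=67392 → min 15470 | M2..M4: k=2: 0+10880+5·64·5=12480; k=3: 10880+0+5·34·5=11730 → min 11730 | M3..M5: k=3: 0+7480+64·34·44=103224; k=4: 10880+0+64·5·44=24960 → min 24960.
Length 4: M1..M4: k=1: 0+11730+27·5·5=12405; k=2: 8640+10880+27·64·5=28160; k=3: 15470+0+27·34·5=20060 → min 12405 | M2..M5: k=2: 0+24960+5·64·44=39040; k=3: 10880+7480+5·34·44=25840; k=4: 11730+0+5·5·44=12830 → min 12830.
Length 5: M1..M5: k=1: 0+12830+27·5·44=18770; k=2: 8640+24960+27·64·44=109632; k=3: 15470+7480+27·34·44=63342; k=4: 12405+0+27·5·44=18345 → min 18345.
Optimal order: ((M1 × ((M2 × M3) × M4)) × M5) with cost 18345.

18345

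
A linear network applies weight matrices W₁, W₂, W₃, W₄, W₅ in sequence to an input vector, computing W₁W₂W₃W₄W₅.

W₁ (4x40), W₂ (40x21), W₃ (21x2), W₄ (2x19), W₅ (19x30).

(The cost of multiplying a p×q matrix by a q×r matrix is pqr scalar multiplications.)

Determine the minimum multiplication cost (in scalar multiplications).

Adjacent pairs: W₁W₂ = 4·40·21 = 3360; W₂W₃ = 40·21·2 = 1680; W₃W₄ = 21·2·19 = 798; W₄W₅ = 2·19·30 = 1140.
Length 3: W₁..W₃: k=1: 0+1680+4·40·2=2000; k=2: 3360+0+4·21·2=3528 → min 2000 | W₂..W₄: k=2: 0+798+40·21·19=16758; k=3: 1680+0+40·2·19=3200 → min 3200 | W₃..W₅: k=3: 0+1140+21·2·30=2400; k=4: 798+0+21·19·30=12768 → min 2400.
Length 4: W₁..W₄: k=1: 0+3200+4·40·19=6240; k=2: 3360+798+4·21·19=5754; k=3: 2000+0+4·2·19=2152 → min 2152 | W₂..W₅: k=2: 0+2400+40·21·30=27600; k=3: 1680+1140+40·2·30=5220; k=4: 3200+0+40·19·30=26000 → min 5220.
Length 5: W₁..W₅: k=1: 0+5220+4·40·30=10020; k=2: 3360+2400+4·21·30=8280; k=3: 2000+1140+4·2·30=3380; k=4: 2152+0+4·19·30=4432 → min 3380.
Optimal order: ((W₁(W₂W₃))(W₄W₅)) with cost 3380.

3380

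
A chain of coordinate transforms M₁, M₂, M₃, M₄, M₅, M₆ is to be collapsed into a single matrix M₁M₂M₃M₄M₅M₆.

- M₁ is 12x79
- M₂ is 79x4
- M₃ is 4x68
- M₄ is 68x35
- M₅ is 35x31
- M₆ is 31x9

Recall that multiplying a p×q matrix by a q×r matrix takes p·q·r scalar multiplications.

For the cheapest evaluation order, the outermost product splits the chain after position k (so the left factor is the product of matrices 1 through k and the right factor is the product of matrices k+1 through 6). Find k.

Adjacent pairs: M₁M₂ = 12·79·4 = 3792; M₂M₃ = 79·4·68 = 21488; M₃M₄ = 4·68·35 = 9520; M₄M₅ = 68·35·31 = 73780; M₅M₆ = 35·31·9 = 9765.
Length 3: M₁..M₃: k=1: 0+21488+12·79·68=85952; k=2: 3792+0+12·4·68=7056 → min 7056 | M₂..M₄: k=2: 0+9520+79·4·35=20580; k=3: 21488+0+79·68·35=209508 → min 20580 | M₃..M₅: k=3: 0+73780+4·68·31=82212; k=4: 9520+0+4·35·31=13860 → min 13860 | M₄..M₆: k=4: 0+9765+68·35·9=31185; k=5: 73780+0+68·31·9=92752 → min 31185.
Length 4: M₁..M₄: k=1: 0+20580+12·79·35=53760; k=2: 3792+9520+12·4·35=14992; k=3: 7056+0+12·68·35=35616 → min 14992 | M₂..M₅: k=2: 0+13860+79·4·31=23656; k=3: 21488+73780+79·68·31=261800; k=4: 20580+0+79·35·31=106295 → min 23656 | M₃..M₆: k=3: 0+31185+4·68·9=33633; k=4: 9520+9765+4·35·9=20545; k=5: 13860+0+4·31·9=14976 → min 14976.
Length 5: M₁..M₅: k=1: 0+23656+12·79·31=53044; k=2: 3792+13860+12·4·31=19140; k=3: 7056+73780+12·68·31=106132; k=4: 14992+0+12·35·31=28012 → min 19140 | M₂..M₆: k=2: 0+14976+79·4·9=17820; k=3: 21488+31185+79·68·9=101021; k=4: 20580+9765+79·35·9=55230; k=5: 23656+0+79·31·9=45697 → min 17820.
Top-level splits: k=1: (M₁..M₁)·(M₂..M₆) → 0+17820+12·79·9 = 26352; k=2: (M₁..M₂)·(M₃..M₆) → 3792+14976+12·4·9 = 19200; k=3: (M₁..M₃)·(M₄..M₆) → 7056+31185+12·68·9 = 45585; k=4: (M₁..M₄)·(M₅..M₆) → 14992+9765+12·35·9 = 28537; k=5: (M₁..M₅)·(M₆..M₆) → 19140+0+12·31·9 = 22488.
Best split is after M₂, i.e. k = 2.

2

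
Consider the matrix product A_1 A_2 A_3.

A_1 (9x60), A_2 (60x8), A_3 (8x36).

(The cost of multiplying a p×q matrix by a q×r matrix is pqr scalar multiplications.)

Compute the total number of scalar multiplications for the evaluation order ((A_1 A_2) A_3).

(A_1 A_2): 9×60 by 60×8 → 9×8, cost 9·60·8 = 4320
((A_1 A_2) A_3): 9×8 by 8×36 → 9×36, cost 9·8·36 = 2592; cumulative 6912
Total: 6912 scalar multiplications.

6912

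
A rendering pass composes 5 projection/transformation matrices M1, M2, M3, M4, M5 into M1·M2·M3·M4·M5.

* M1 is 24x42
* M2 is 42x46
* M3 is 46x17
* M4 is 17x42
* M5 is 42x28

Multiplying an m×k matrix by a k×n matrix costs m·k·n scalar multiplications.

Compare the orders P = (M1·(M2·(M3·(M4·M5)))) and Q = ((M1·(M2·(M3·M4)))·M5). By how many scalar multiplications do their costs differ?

Order P = (M1·(M2·(M3·(M4·M5)))): (M4·M5): 17×42 by 42×28 → 17×28, cost 17·42·28 = 19992; (M3·(M4·M5)): 46×17 by 17×28 → 46×28, cost 46·17·28 = 21896; cumulative 41888; (M2·(M3·(M4·M5))): 42×46 by 46×28 → 42×28, cost 42·46·28 = 54096; cumulative 95984; (M1·(M2·(M3·(M4·M5)))): 24×42 by 42×28 → 24×28, cost 24·42·28 = 28224; cumulative 124208. Total 124208.
Order Q = ((M1·(M2·(M3·M4)))·M5): (M3·M4): 46×17 by 17×42 → 46×42, cost 46·17·42 = 32844; (M2·(M3·M4)): 42×46 by 46×42 → 42×42, cost 42·46·42 = 81144; cumulative 113988; (M1·(M2·(M3·M4))): 24×42 by 42×42 → 24×42, cost 24·42·42 = 42336; cumulative 156324; ((M1·(M2·(M3·M4)))·M5): 24×42 by 42×28 → 24×28, cost 24·42·28 = 28224; cumulative 184548. Total 184548.
Difference: |124208 − 184548| = 60340.

60340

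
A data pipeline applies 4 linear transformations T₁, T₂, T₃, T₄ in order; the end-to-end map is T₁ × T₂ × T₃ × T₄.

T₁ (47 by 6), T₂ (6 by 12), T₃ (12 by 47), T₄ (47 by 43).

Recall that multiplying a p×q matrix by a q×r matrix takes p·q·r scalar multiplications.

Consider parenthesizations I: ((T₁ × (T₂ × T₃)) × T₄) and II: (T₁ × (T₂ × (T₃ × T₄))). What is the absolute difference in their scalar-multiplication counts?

Order I = ((T₁ × (T₂ × T₃)) × T₄): (T₂ × T₃): 6×12 by 12×47 → 6×47, cost 6·12·47 = 3384; (T₁ × (T₂ × T₃)): 47×6 by 6×47 → 47×47, cost 47·6·47 = 13254; cumulative 16638; ((T₁ × (T₂ × T₃)) × T₄): 47×47 by 47×43 → 47×43, cost 47·47·43 = 94987; cumulative 111625. Total 111625.
Order II = (T₁ × (T₂ × (T₃ × T₄))): (T₃ × T₄): 12×47 by 47×43 → 12×43, cost 12·47·43 = 24252; (T₂ × (T₃ × T₄)): 6×12 by 12×43 → 6×43, cost 6·12·43 = 3096; cumulative 27348; (T₁ × (T₂ × (T₃ × T₄))): 47×6 by 6×43 → 47×43, cost 47·6·43 = 12126; cumulative 39474. Total 39474.
Difference: |111625 − 39474| = 72151.

72151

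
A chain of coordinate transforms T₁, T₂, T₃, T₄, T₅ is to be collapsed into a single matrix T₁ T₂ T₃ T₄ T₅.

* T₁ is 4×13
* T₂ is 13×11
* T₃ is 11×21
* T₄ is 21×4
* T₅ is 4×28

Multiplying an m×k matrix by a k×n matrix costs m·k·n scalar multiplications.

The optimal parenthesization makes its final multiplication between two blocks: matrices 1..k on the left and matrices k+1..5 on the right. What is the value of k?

4

Adjacent pairs: T₁T₂ = 4·13·11 = 572; T₂T₃ = 13·11·21 = 3003; T₃T₄ = 11·21·4 = 924; T₄T₅ = 21·4·28 = 2352.
Length 3: T₁..T₃: k=1: 0+3003+4·13·21=4095; k=2: 572+0+4·11·21=1496 → min 1496 | T₂..T₄: k=2: 0+924+13·11·4=1496; k=3: 3003+0+13·21·4=4095 → min 1496 | T₃..T₅: k=3: 0+2352+11·21·28=8820; k=4: 924+0+11·4·28=2156 → min 2156.
Length 4: T₁..T₄: k=1: 0+1496+4·13·4=1704; k=2: 572+924+4·11·4=1672; k=3: 1496+0+4·21·4=1832 → min 1672 | T₂..T₅: k=2: 0+2156+13·11·28=6160; k=3: 3003+2352+13·21·28=12999; k=4: 1496+0+13·4·28=2952 → min 2952.
Top-level splits: k=1: (T₁..T₁)·(T₂..T₅) → 0+2952+4·13·28 = 4408; k=2: (T₁..T₂)·(T₃..T₅) → 572+2156+4·11·28 = 3960; k=3: (T₁..T₃)·(T₄..T₅) → 1496+2352+4·21·28 = 6200; k=4: (T₁..T₄)·(T₅..T₅) → 1672+0+4·4·28 = 2120.
Best split is after T₄, i.e. k = 4.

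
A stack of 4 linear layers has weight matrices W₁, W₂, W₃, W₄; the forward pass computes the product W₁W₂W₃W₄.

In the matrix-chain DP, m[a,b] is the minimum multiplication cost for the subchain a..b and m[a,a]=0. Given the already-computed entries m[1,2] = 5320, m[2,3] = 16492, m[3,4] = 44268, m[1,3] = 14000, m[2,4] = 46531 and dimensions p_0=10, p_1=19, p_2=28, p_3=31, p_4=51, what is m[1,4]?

m[1,4] = min over k∈[1,3] of m[1,k]+m[k+1,4]+p_{0}·p_k·p_{4}.
k=1: 0 + 46531 + 10·19·51 = 56221; k=2: 5320 + 44268 + 10·28·51 = 63868; k=3: 14000 + 0 + 10·31·51 = 29810.
Minimum: 29810 at k=3.

29810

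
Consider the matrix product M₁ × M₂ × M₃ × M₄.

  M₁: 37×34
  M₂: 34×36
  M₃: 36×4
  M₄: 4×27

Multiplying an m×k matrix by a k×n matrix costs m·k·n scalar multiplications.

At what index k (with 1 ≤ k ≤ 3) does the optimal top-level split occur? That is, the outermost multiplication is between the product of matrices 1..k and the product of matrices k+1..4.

Adjacent pairs: M₁M₂ = 37·34·36 = 45288; M₂M₃ = 34·36·4 = 4896; M₃M₄ = 36·4·27 = 3888.
Length 3: M₁..M₃: k=1: 0+4896+37·34·4=9928; k=2: 45288+0+37·36·4=50616 → min 9928 | M₂..M₄: k=2: 0+3888+34·36·27=36936; k=3: 4896+0+34·4·27=8568 → min 8568.
Top-level splits: k=1: (M₁..M₁)·(M₂..M₄) → 0+8568+37·34·27 = 42534; k=2: (M₁..M₂)·(M₃..M₄) → 45288+3888+37·36·27 = 85140; k=3: (M₁..M₃)·(M₄..M₄) → 9928+0+37·4·27 = 13924.
Best split is after M₃, i.e. k = 3.

3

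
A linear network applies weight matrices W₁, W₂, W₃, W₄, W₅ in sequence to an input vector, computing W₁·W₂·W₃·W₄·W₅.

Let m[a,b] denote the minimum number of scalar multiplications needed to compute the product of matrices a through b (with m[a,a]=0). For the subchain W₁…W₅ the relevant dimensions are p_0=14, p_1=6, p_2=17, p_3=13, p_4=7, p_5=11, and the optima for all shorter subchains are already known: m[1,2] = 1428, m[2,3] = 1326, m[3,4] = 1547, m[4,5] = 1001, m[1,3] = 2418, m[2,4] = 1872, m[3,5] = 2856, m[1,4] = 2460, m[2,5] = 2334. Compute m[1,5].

m[1,5] = min over k∈[1,4] of m[1,k]+m[k+1,5]+p_{0}·p_k·p_{5}.
k=1: 0 + 2334 + 14·6·11 = 3258; k=2: 1428 + 2856 + 14·17·11 = 6902; k=3: 2418 + 1001 + 14·13·11 = 5421; k=4: 2460 + 0 + 14·7·11 = 3538.
Minimum: 3258 at k=1.

3258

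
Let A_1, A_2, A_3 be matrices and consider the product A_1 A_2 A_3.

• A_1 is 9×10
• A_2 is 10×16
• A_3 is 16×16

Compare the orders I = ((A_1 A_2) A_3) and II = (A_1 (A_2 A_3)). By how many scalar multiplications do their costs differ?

Order I = ((A_1 A_2) A_3): (A_1 A_2): 9×10 by 10×16 → 9×16, cost 9·10·16 = 1440; ((A_1 A_2) A_3): 9×16 by 16×16 → 9×16, cost 9·16·16 = 2304; cumulative 3744. Total 3744.
Order II = (A_1 (A_2 A_3)): (A_2 A_3): 10×16 by 16×16 → 10×16, cost 10·16·16 = 2560; (A_1 (A_2 A_3)): 9×10 by 10×16 → 9×16, cost 9·10·16 = 1440; cumulative 4000. Total 4000.
Difference: |3744 − 4000| = 256.

256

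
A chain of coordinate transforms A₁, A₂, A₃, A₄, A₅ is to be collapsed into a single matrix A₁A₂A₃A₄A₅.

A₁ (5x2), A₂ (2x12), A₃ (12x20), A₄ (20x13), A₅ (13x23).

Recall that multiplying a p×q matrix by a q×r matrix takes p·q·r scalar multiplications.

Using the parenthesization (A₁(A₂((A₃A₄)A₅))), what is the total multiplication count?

(A₃A₄): 12×20 by 20×13 → 12×13, cost 12·20·13 = 3120
((A₃A₄)A₅): 12×13 by 13×23 → 12×23, cost 12·13·23 = 3588; cumulative 6708
(A₂((A₃A₄)A₅)): 2×12 by 12×23 → 2×23, cost 2·12·23 = 552; cumulative 7260
(A₁(A₂((A₃A₄)A₅))): 5×2 by 2×23 → 5×23, cost 5·2·23 = 230; cumulative 7490
Total: 7490 scalar multiplications.

7490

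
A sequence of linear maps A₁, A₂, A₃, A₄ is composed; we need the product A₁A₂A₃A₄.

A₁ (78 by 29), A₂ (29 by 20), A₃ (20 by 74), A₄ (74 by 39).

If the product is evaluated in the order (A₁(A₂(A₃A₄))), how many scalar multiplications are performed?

168558

(A₃A₄): 20×74 by 74×39 → 20×39, cost 20·74·39 = 57720
(A₂(A₃A₄)): 29×20 by 20×39 → 29×39, cost 29·20·39 = 22620; cumulative 80340
(A₁(A₂(A₃A₄))): 78×29 by 29×39 → 78×39, cost 78·29·39 = 88218; cumulative 168558
Total: 168558 scalar multiplications.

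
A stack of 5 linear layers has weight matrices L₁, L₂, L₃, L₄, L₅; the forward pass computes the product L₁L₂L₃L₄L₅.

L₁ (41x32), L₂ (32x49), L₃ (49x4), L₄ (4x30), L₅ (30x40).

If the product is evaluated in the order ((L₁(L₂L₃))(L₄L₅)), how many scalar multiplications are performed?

(L₂L₃): 32×49 by 49×4 → 32×4, cost 32·49·4 = 6272
(L₁(L₂L₃)): 41×32 by 32×4 → 41×4, cost 41·32·4 = 5248; cumulative 11520
(L₄L₅): 4×30 by 30×40 → 4×40, cost 4·30·40 = 4800
((L₁(L₂L₃))(L₄L₅)): 41×4 by 4×40 → 41×40, cost 41·4·40 = 6560; cumulative 22880
Total: 22880 scalar multiplications.

22880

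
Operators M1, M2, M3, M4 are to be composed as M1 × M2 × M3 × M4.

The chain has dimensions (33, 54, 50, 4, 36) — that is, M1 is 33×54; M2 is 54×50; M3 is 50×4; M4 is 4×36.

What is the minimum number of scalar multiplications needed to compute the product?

22680

Adjacent pairs: M1M2 = 33·54·50 = 89100; M2M3 = 54·50·4 = 10800; M3M4 = 50·4·36 = 7200.
Length 3: M1..M3: k=1: 0+10800+33·54·4=17928; k=2: 89100+0+33·50·4=95700 → min 17928 | M2..M4: k=2: 0+7200+54·50·36=104400; k=3: 10800+0+54·4·36=18576 → min 18576.
Length 4: M1..M4: k=1: 0+18576+33·54·36=82728; k=2: 89100+7200+33·50·36=155700; k=3: 17928+0+33·4·36=22680 → min 22680.
Optimal order: ((M1 × (M2 × M3)) × M4) with cost 22680.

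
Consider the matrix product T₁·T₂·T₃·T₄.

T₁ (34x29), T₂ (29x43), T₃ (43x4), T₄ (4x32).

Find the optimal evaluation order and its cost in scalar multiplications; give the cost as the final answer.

13284

Adjacent pairs: T₁T₂ = 34·29·43 = 42398; T₂T₃ = 29·43·4 = 4988; T₃T₄ = 43·4·32 = 5504.
Length 3: T₁..T₃: k=1: 0+4988+34·29·4=8932; k=2: 42398+0+34·43·4=48246 → min 8932 | T₂..T₄: k=2: 0+5504+29·43·32=45408; k=3: 4988+0+29·4·32=8700 → min 8700.
Length 4: T₁..T₄: k=1: 0+8700+34·29·32=40252; k=2: 42398+5504+34·43·32=94686; k=3: 8932+0+34·4·32=13284 → min 13284.
Optimal parenthesization: ((T₁·(T₂·T₃))·T₄) with cost 13284.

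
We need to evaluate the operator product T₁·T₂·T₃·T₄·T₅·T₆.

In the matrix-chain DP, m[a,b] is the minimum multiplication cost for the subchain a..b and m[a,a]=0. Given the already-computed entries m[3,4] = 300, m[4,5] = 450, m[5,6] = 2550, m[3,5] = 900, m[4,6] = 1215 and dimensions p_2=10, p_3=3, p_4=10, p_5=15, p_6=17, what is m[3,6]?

m[3,6] = min over k∈[3,5] of m[3,k]+m[k+1,6]+p_{2}·p_k·p_{6}.
k=3: 0 + 1215 + 10·3·17 = 1725; k=4: 300 + 2550 + 10·10·17 = 4550; k=5: 900 + 0 + 10·15·17 = 3450.
Minimum: 1725 at k=3.

1725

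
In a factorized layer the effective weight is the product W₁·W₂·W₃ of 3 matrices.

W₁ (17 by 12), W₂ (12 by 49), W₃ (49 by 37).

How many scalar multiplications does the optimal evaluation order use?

29304

Order (W₁·(W₂·W₃)): (W₂·W₃): 12×49 by 49×37 → 12×37, cost 12·49·37 = 21756; (W₁·(W₂·W₃)): 17×12 by 12×37 → 17×37, cost 17·12·37 = 7548; cumulative 29304. Total 29304.
Order ((W₁·W₂)·W₃): (W₁·W₂): 17×12 by 12×49 → 17×49, cost 17·12·49 = 9996; ((W₁·W₂)·W₃): 17×49 by 49×37 → 17×37, cost 17·49·37 = 30821; cumulative 40817. Total 40817.
Minimum: 29304.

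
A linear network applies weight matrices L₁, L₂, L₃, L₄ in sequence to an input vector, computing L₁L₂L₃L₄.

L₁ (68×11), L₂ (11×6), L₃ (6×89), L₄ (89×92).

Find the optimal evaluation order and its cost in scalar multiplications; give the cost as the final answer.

91152

Adjacent pairs: L₁L₂ = 68·11·6 = 4488; L₂L₃ = 11·6·89 = 5874; L₃L₄ = 6·89·92 = 49128.
Length 3: L₁..L₃: k=1: 0+5874+68·11·89=72446; k=2: 4488+0+68·6·89=40800 → min 40800 | L₂..L₄: k=2: 0+49128+11·6·92=55200; k=3: 5874+0+11·89·92=95942 → min 55200.
Length 4: L₁..L₄: k=1: 0+55200+68·11·92=124016; k=2: 4488+49128+68·6·92=91152; k=3: 40800+0+68·89·92=597584 → min 91152.
Optimal parenthesization: ((L₁L₂)(L₃L₄)) with cost 91152.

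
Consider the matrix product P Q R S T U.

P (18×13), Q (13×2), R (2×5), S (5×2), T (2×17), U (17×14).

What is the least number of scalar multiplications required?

Adjacent pairs: PQ = 18·13·2 = 468; QR = 13·2·5 = 130; RS = 2·5·2 = 20; ST = 5·2·17 = 170; TU = 2·17·14 = 476.
Length 3: P..R: k=1: 0+130+18·13·5=1300; k=2: 468+0+18·2·5=648 → min 648 | Q..S: k=2: 0+20+13·2·2=72; k=3: 130+0+13·5·2=260 → min 72 | R..T: k=3: 0+170+2·5·17=340; k=4: 20+0+2·2·17=88 → min 88 | S..U: k=4: 0+476+5·2·14=616; k=5: 170+0+5·17·14=1360 → min 616.
Length 4: P..S: k=1: 0+72+18·13·2=540; k=2: 468+20+18·2·2=560; k=3: 648+0+18·5·2=828 → min 540 | Q..T: k=2: 0+88+13·2·17=530; k=3: 130+170+13·5·17=1405; k=4: 72+0+13·2·17=514 → min 514 | R..U: k=3: 0+616+2·5·14=756; k=4: 20+476+2·2·14=552; k=5: 88+0+2·17·14=564 → min 552.
Length 5: P..T: k=1: 0+514+18·13·17=4492; k=2: 468+88+18·2·17=1168; k=3: 648+170+18·5·17=2348; k=4: 540+0+18·2·17=1152 → min 1152 | Q..U: k=2: 0+552+13·2·14=916; k=3: 130+616+13·5·14=1656; k=4: 72+476+13·2·14=912; k=5: 514+0+13·17·14=3608 → min 912.
Length 6: P..U: k=1: 0+912+18·13·14=4188; k=2: 468+552+18·2·14=1524; k=3: 648+616+18·5·14=2524; k=4: 540+476+18·2·14=1520; k=5: 1152+0+18·17·14=5436 → min 1520.
Optimal order: ((P (Q (R S))) (T U)) with cost 1520.

1520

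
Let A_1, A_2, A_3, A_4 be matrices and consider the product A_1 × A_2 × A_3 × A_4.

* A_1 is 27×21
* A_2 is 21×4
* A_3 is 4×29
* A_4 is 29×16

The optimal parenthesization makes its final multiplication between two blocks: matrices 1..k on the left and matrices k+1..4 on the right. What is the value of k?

2

Adjacent pairs: A_1A_2 = 27·21·4 = 2268; A_2A_3 = 21·4·29 = 2436; A_3A_4 = 4·29·16 = 1856.
Length 3: A_1..A_3: k=1: 0+2436+27·21·29=18879; k=2: 2268+0+27·4·29=5400 → min 5400 | A_2..A_4: k=2: 0+1856+21·4·16=3200; k=3: 2436+0+21·29·16=12180 → min 3200.
Top-level splits: k=1: (A_1..A_1)·(A_2..A_4) → 0+3200+27·21·16 = 12272; k=2: (A_1..A_2)·(A_3..A_4) → 2268+1856+27·4·16 = 5852; k=3: (A_1..A_3)·(A_4..A_4) → 5400+0+27·29·16 = 17928.
Best split is after A_2, i.e. k = 2.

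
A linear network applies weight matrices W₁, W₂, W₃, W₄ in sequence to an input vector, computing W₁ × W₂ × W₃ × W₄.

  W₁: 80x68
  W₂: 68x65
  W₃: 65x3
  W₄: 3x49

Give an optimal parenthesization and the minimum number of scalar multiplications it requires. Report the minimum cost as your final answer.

41340

Adjacent pairs: W₁W₂ = 80·68·65 = 353600; W₂W₃ = 68·65·3 = 13260; W₃W₄ = 65·3·49 = 9555.
Length 3: W₁..W₃: k=1: 0+13260+80·68·3=29580; k=2: 353600+0+80·65·3=369200 → min 29580 | W₂..W₄: k=2: 0+9555+68·65·49=226135; k=3: 13260+0+68·3·49=23256 → min 23256.
Length 4: W₁..W₄: k=1: 0+23256+80·68·49=289816; k=2: 353600+9555+80·65·49=617955; k=3: 29580+0+80·3·49=41340 → min 41340.
Optimal parenthesization: ((W₁ × (W₂ × W₃)) × W₄) with cost 41340.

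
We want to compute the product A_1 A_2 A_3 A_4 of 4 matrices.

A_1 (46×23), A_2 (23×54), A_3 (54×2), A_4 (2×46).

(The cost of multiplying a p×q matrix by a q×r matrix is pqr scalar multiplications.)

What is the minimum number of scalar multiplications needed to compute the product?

8832

Adjacent pairs: A_1A_2 = 46·23·54 = 57132; A_2A_3 = 23·54·2 = 2484; A_3A_4 = 54·2·46 = 4968.
Length 3: A_1..A_3: k=1: 0+2484+46·23·2=4600; k=2: 57132+0+46·54·2=62100 → min 4600 | A_2..A_4: k=2: 0+4968+23·54·46=62100; k=3: 2484+0+23·2·46=4600 → min 4600.
Length 4: A_1..A_4: k=1: 0+4600+46·23·46=53268; k=2: 57132+4968+46·54·46=176364; k=3: 4600+0+46·2·46=8832 → min 8832.
Optimal order: ((A_1 (A_2 A_3)) A_4) with cost 8832.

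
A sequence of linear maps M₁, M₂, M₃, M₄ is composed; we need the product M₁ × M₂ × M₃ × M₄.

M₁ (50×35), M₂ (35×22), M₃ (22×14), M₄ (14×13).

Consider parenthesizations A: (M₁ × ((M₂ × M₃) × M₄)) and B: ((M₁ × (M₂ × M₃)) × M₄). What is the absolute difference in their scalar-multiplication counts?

4480

Order A = (M₁ × ((M₂ × M₃) × M₄)): (M₂ × M₃): 35×22 by 22×14 → 35×14, cost 35·22·14 = 10780; ((M₂ × M₃) × M₄): 35×14 by 14×13 → 35×13, cost 35·14·13 = 6370; cumulative 17150; (M₁ × ((M₂ × M₃) × M₄)): 50×35 by 35×13 → 50×13, cost 50·35·13 = 22750; cumulative 39900. Total 39900.
Order B = ((M₁ × (M₂ × M₃)) × M₄): (M₂ × M₃): 35×22 by 22×14 → 35×14, cost 35·22·14 = 10780; (M₁ × (M₂ × M₃)): 50×35 by 35×14 → 50×14, cost 50·35·14 = 24500; cumulative 35280; ((M₁ × (M₂ × M₃)) × M₄): 50×14 by 14×13 → 50×13, cost 50·14·13 = 9100; cumulative 44380. Total 44380.
Difference: |39900 − 44380| = 4480.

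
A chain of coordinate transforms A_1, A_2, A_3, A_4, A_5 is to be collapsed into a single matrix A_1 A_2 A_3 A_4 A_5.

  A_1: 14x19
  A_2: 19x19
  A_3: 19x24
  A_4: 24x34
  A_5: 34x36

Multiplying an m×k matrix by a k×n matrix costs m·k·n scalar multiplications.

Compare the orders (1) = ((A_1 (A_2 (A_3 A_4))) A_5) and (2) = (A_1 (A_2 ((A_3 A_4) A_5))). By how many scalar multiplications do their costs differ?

7374

Order (1) = ((A_1 (A_2 (A_3 A_4))) A_5): (A_3 A_4): 19×24 by 24×34 → 19×34, cost 19·24·34 = 15504; (A_2 (A_3 A_4)): 19×19 by 19×34 → 19×34, cost 19·19·34 = 12274; cumulative 27778; (A_1 (A_2 (A_3 A_4))): 14×19 by 19×34 → 14×34, cost 14·19·34 = 9044; cumulative 36822; ((A_1 (A_2 (A_3 A_4))) A_5): 14×34 by 34×36 → 14×36, cost 14·34·36 = 17136; cumulative 53958. Total 53958.
Order (2) = (A_1 (A_2 ((A_3 A_4) A_5))): (A_3 A_4): 19×24 by 24×34 → 19×34, cost 19·24·34 = 15504; ((A_3 A_4) A_5): 19×34 by 34×36 → 19×36, cost 19·34·36 = 23256; cumulative 38760; (A_2 ((A_3 A_4) A_5)): 19×19 by 19×36 → 19×36, cost 19·19·36 = 12996; cumulative 51756; (A_1 (A_2 ((A_3 A_4) A_5))): 14×19 by 19×36 → 14×36, cost 14·19·36 = 9576; cumulative 61332. Total 61332.
Difference: |53958 − 61332| = 7374.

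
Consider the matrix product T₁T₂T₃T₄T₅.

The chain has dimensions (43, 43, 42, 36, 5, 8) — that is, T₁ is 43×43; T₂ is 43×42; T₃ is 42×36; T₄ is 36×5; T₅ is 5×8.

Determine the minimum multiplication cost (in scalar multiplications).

27555

Adjacent pairs: T₁T₂ = 43·43·42 = 77658; T₂T₃ = 43·42·36 = 65016; T₃T₄ = 42·36·5 = 7560; T₄T₅ = 36·5·8 = 1440.
Length 3: T₁..T₃: k=1: 0+65016+43·43·36=131580; k=2: 77658+0+43·42·36=142674 → min 131580 | T₂..T₄: k=2: 0+7560+43·42·5=16590; k=3: 65016+0+43·36·5=72756 → min 16590 | T₃..T₅: k=3: 0+1440+42·36·8=13536; k=4: 7560+0+42·5·8=9240 → min 9240.
Length 4: T₁..T₄: k=1: 0+16590+43·43·5=25835; k=2: 77658+7560+43·42·5=94248; k=3: 131580+0+43·36·5=139320 → min 25835 | T₂..T₅: k=2: 0+9240+43·42·8=23688; k=3: 65016+1440+43·36·8=78840; k=4: 16590+0+43·5·8=18310 → min 18310.
Length 5: T₁..T₅: k=1: 0+18310+43·43·8=33102; k=2: 77658+9240+43·42·8=101346; k=3: 131580+1440+43·36·8=145404; k=4: 25835+0+43·5·8=27555 → min 27555.
Optimal order: ((T₁(T₂(T₃T₄)))T₅) with cost 27555.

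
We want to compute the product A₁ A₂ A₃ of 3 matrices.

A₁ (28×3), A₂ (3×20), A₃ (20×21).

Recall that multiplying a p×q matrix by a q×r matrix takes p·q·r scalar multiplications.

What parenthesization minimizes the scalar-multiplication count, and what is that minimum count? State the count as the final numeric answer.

3024

(A₁ (A₂ A₃)): cost 3024.
((A₁ A₂) A₃): cost 13440.
Optimal: (A₁ (A₂ A₃)) with cost 3024.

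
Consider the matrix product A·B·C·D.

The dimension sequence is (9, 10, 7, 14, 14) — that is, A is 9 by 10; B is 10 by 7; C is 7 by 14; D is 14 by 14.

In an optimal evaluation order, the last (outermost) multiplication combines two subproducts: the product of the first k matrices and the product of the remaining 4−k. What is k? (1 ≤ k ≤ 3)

2

Adjacent pairs: AB = 9·10·7 = 630; BC = 10·7·14 = 980; CD = 7·14·14 = 1372.
Length 3: A..C: k=1: 0+980+9·10·14=2240; k=2: 630+0+9·7·14=1512 → min 1512 | B..D: k=2: 0+1372+10·7·14=2352; k=3: 980+0+10·14·14=2940 → min 2352.
Top-level splits: k=1: (A..A)·(B..D) → 0+2352+9·10·14 = 3612; k=2: (A..B)·(C..D) → 630+1372+9·7·14 = 2884; k=3: (A..C)·(D..D) → 1512+0+9·14·14 = 3276.
Best split is after B, i.e. k = 2.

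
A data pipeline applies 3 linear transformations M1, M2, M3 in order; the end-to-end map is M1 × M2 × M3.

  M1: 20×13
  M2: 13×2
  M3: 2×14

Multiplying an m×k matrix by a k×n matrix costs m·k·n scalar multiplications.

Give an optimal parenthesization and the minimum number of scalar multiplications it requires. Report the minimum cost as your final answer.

1080

(M1 × (M2 × M3)): cost 4004.
((M1 × M2) × M3): cost 1080.
Optimal: ((M1 × M2) × M3) with cost 1080.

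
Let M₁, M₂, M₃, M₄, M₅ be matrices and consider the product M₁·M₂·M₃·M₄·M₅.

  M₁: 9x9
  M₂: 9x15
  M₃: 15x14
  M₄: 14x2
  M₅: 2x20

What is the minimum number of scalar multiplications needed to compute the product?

1212

Adjacent pairs: M₁M₂ = 9·9·15 = 1215; M₂M₃ = 9·15·14 = 1890; M₃M₄ = 15·14·2 = 420; M₄M₅ = 14·2·20 = 560.
Length 3: M₁..M₃: k=1: 0+1890+9·9·14=3024; k=2: 1215+0+9·15·14=3105 → min 3024 | M₂..M₄: k=2: 0+420+9·15·2=690; k=3: 1890+0+9·14·2=2142 → min 690 | M₃..M₅: k=3: 0+560+15·14·20=4760; k=4: 420+0+15·2·20=1020 → min 1020.
Length 4: M₁..M₄: k=1: 0+690+9·9·2=852; k=2: 1215+420+9·15·2=1905; k=3: 3024+0+9·14·2=3276 → min 852 | M₂..M₅: k=2: 0+1020+9·15·20=3720; k=3: 1890+560+9·14·20=4970; k=4: 690+0+9·2·20=1050 → min 1050.
Length 5: M₁..M₅: k=1: 0+1050+9·9·20=2670; k=2: 1215+1020+9·15·20=4935; k=3: 3024+560+9·14·20=6104; k=4: 852+0+9·2·20=1212 → min 1212.
Optimal order: ((M₁·(M₂·(M₃·M₄)))·M₅) with cost 1212.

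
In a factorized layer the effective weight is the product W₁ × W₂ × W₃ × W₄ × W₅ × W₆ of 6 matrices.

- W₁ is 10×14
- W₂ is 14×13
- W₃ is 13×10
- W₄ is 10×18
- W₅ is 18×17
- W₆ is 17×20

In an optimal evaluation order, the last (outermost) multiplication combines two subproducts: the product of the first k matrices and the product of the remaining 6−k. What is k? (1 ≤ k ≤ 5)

5

Adjacent pairs: W₁W₂ = 10·14·13 = 1820; W₂W₃ = 14·13·10 = 1820; W₃W₄ = 13·10·18 = 2340; W₄W₅ = 10·18·17 = 3060; W₅W₆ = 18·17·20 = 6120.
Length 3: W₁..W₃: k=1: 0+1820+10·14·10=3220; k=2: 1820+0+10·13·10=3120 → min 3120 | W₂..W₄: k=2: 0+2340+14·13·18=5616; k=3: 1820+0+14·10·18=4340 → min 4340 | W₃..W₅: k=3: 0+3060+13·10·17=5270; k=4: 2340+0+13·18·17=6318 → min 5270 | W₄..W₆: k=4: 0+6120+10·18·20=9720; k=5: 3060+0+10·17·20=6460 → min 6460.
Length 4: W₁..W₄: k=1: 0+4340+10·14·18=6860; k=2: 1820+2340+10·13·18=6500; k=3: 3120+0+10·10·18=4920 → min 4920 | W₂..W₅: k=2: 0+5270+14·13·17=8364; k=3: 1820+3060+14·10·17=7260; k=4: 4340+0+14·18·17=8624 → min 7260 | W₃..W₆: k=3: 0+6460+13·10·20=9060; k=4: 2340+6120+13·18·20=13140; k=5: 5270+0+13·17·20=9690 → min 9060.
Length 5: W₁..W₅: k=1: 0+7260+10·14·17=9640; k=2: 1820+5270+10·13·17=9300; k=3: 3120+3060+10·10·17=7880; k=4: 4920+0+10·18·17=7980 → min 7880 | W₂..W₆: k=2: 0+9060+14·13·20=12700; k=3: 1820+6460+14·10·20=11080; k=4: 4340+6120+14·18·20=15500; k=5: 7260+0+14·17·20=12020 → min 11080.
Top-level splits: k=1: (W₁..W₁)·(W₂..W₆) → 0+11080+10·14·20 = 13880; k=2: (W₁..W₂)·(W₃..W₆) → 1820+9060+10·13·20 = 13480; k=3: (W₁..W₃)·(W₄..W₆) → 3120+6460+10·10·20 = 11580; k=4: (W₁..W₄)·(W₅..W₆) → 4920+6120+10·18·20 = 14640; k=5: (W₁..W₅)·(W₆..W₆) → 7880+0+10·17·20 = 11280.
Best split is after W₅, i.e. k = 5.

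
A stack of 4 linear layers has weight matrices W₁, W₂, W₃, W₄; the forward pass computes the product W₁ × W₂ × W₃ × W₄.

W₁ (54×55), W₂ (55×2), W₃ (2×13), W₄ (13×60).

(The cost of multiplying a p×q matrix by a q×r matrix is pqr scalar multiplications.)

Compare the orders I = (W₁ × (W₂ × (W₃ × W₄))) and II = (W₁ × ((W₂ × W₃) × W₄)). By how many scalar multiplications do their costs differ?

Order I = (W₁ × (W₂ × (W₃ × W₄))): (W₃ × W₄): 2×13 by 13×60 → 2×60, cost 2·13·60 = 1560; (W₂ × (W₃ × W₄)): 55×2 by 2×60 → 55×60, cost 55·2·60 = 6600; cumulative 8160; (W₁ × (W₂ × (W₃ × W₄))): 54×55 by 55×60 → 54×60, cost 54·55·60 = 178200; cumulative 186360. Total 186360.
Order II = (W₁ × ((W₂ × W₃) × W₄)): (W₂ × W₃): 55×2 by 2×13 → 55×13, cost 55·2·13 = 1430; ((W₂ × W₃) × W₄): 55×13 by 13×60 → 55×60, cost 55·13·60 = 42900; cumulative 44330; (W₁ × ((W₂ × W₃) × W₄)): 54×55 by 55×60 → 54×60, cost 54·55·60 = 178200; cumulative 222530. Total 222530.
Difference: |186360 − 222530| = 36170.

36170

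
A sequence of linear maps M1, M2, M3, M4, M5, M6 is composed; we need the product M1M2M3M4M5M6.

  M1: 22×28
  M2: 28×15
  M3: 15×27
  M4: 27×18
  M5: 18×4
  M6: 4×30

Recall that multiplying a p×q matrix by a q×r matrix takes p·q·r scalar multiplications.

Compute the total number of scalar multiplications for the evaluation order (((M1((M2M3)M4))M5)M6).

(M2M3): 28×15 by 15×27 → 28×27, cost 28·15·27 = 11340
((M2M3)M4): 28×27 by 27×18 → 28×18, cost 28·27·18 = 13608; cumulative 24948
(M1((M2M3)M4)): 22×28 by 28×18 → 22×18, cost 22·28·18 = 11088; cumulative 36036
((M1((M2M3)M4))M5): 22×18 by 18×4 → 22×4, cost 22·18·4 = 1584; cumulative 37620
(((M1((M2M3)M4))M5)M6): 22×4 by 4×30 → 22×30, cost 22·4·30 = 2640; cumulative 40260
Total: 40260 scalar multiplications.

40260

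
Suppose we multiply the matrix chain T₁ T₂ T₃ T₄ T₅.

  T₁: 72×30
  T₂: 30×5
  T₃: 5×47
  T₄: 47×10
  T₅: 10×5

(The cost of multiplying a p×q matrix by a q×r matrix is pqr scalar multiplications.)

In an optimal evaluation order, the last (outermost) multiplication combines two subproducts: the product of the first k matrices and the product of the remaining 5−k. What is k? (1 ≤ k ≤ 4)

1

Adjacent pairs: T₁T₂ = 72·30·5 = 10800; T₂T₃ = 30·5·47 = 7050; T₃T₄ = 5·47·10 = 2350; T₄T₅ = 47·10·5 = 2350.
Length 3: T₁..T₃: k=1: 0+7050+72·30·47=108570; k=2: 10800+0+72·5·47=27720 → min 27720 | T₂..T₄: k=2: 0+2350+30·5·10=3850; k=3: 7050+0+30·47·10=21150 → min 3850 | T₃..T₅: k=3: 0+2350+5·47·5=3525; k=4: 2350+0+5·10·5=2600 → min 2600.
Length 4: T₁..T₄: k=1: 0+3850+72·30·10=25450; k=2: 10800+2350+72·5·10=16750; k=3: 27720+0+72·47·10=61560 → min 16750 | T₂..T₅: k=2: 0+2600+30·5·5=3350; k=3: 7050+2350+30·47·5=16450; k=4: 3850+0+30·10·5=5350 → min 3350.
Top-level splits: k=1: (T₁..T₁)·(T₂..T₅) → 0+3350+72·30·5 = 14150; k=2: (T₁..T₂)·(T₃..T₅) → 10800+2600+72·5·5 = 15200; k=3: (T₁..T₃)·(T₄..T₅) → 27720+2350+72·47·5 = 46990; k=4: (T₁..T₄)·(T₅..T₅) → 16750+0+72·10·5 = 20350.
Best split is after T₁, i.e. k = 1.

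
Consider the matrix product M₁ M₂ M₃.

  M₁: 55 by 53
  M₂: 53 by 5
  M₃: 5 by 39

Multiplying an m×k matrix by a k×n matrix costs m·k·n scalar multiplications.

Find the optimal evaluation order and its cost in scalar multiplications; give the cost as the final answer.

25300

(M₁ (M₂ M₃)): cost 124020.
((M₁ M₂) M₃): cost 25300.
Optimal: ((M₁ M₂) M₃) with cost 25300.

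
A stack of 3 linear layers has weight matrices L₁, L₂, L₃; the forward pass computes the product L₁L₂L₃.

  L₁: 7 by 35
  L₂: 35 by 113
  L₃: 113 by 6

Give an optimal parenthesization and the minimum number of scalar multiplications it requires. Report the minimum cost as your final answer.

(L₁(L₂L₃)): cost 25200.
((L₁L₂)L₃): cost 32431.
Optimal: (L₁(L₂L₃)) with cost 25200.

25200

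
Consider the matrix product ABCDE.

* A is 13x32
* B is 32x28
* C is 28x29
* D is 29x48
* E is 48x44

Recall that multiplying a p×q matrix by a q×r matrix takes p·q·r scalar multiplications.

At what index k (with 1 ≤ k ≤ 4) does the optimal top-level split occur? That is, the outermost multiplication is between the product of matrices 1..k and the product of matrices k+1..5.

Adjacent pairs: AB = 13·32·28 = 11648; BC = 32·28·29 = 25984; CD = 28·29·48 = 38976; DE = 29·48·44 = 61248.
Length 3: A..C: k=1: 0+25984+13·32·29=38048; k=2: 11648+0+13·28·29=22204 → min 22204 | B..D: k=2: 0+38976+32·28·48=81984; k=3: 25984+0+32·29·48=70528 → min 70528 | C..E: k=3: 0+61248+28·29·44=96976; k=4: 38976+0+28·48·44=98112 → min 96976.
Length 4: A..D: k=1: 0+70528+13·32·48=90496; k=2: 11648+38976+13·28·48=68096; k=3: 22204+0+13·29·48=40300 → min 40300 | B..E: k=2: 0+96976+32·28·44=136400; k=3: 25984+61248+32·29·44=128064; k=4: 70528+0+32·48·44=138112 → min 128064.
Top-level splits: k=1: (A..A)·(B..E) → 0+128064+13·32·44 = 146368; k=2: (A..B)·(C..E) → 11648+96976+13·28·44 = 124640; k=3: (A..C)·(D..E) → 22204+61248+13·29·44 = 100040; k=4: (A..D)·(E..E) → 40300+0+13·48·44 = 67756.
Best split is after D, i.e. k = 4.

4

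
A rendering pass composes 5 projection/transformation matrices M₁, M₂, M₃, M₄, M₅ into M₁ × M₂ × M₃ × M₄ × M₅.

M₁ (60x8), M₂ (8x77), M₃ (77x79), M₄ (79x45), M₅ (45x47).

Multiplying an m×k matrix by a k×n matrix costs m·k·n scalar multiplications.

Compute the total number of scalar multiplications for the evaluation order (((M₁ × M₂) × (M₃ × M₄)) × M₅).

645495

(M₁ × M₂): 60×8 by 8×77 → 60×77, cost 60·8·77 = 36960
(M₃ × M₄): 77×79 by 79×45 → 77×45, cost 77·79·45 = 273735
((M₁ × M₂) × (M₃ × M₄)): 60×77 by 77×45 → 60×45, cost 60·77·45 = 207900; cumulative 518595
(((M₁ × M₂) × (M₃ × M₄)) × M₅): 60×45 by 45×47 → 60×47, cost 60·45·47 = 126900; cumulative 645495
Total: 645495 scalar multiplications.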